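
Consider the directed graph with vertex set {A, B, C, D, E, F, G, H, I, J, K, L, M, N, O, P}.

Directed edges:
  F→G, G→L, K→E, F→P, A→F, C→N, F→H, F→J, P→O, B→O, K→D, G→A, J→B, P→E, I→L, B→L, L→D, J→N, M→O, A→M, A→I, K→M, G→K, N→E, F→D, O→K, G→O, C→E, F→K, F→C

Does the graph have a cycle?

DFS with white/gray/black marking, starting from A:
A gray
  I gray
    L gray
      D gray
      D black
    L black
  I black
  F gray
    J gray
      N gray
        E gray
        E black
      N black
      B gray
        O gray
          K gray
            M gray
              M→O: O is gray → back edge
Back edge found, so a cycle exists: O → K → M → O.

Yes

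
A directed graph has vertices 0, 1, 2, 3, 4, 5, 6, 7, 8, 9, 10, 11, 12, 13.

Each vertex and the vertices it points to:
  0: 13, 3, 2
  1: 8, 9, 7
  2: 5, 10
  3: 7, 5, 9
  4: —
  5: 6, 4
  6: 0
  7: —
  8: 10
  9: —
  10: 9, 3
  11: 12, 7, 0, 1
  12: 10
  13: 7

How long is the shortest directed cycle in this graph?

For each vertex v, BFS finds the shortest path from v back to v.
The shortest such closed walk is 0 → 3 → 5 → 6 → 0, length 4.

4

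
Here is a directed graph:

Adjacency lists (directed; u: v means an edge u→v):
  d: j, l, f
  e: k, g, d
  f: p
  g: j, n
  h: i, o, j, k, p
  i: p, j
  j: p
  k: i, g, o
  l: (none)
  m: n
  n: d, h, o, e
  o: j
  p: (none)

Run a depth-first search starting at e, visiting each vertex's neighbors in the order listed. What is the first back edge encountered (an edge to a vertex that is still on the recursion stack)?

DFS from e (visiting each vertex's neighbors in the order listed); mark gray on enter, black on exit:
e gray
  k gray
    i gray
      p gray
      p black
      j gray
        j→p: p black — skip
      j black
    i black
    g gray
      g→j: j black — skip
      n gray
        d gray
          d→j: j black — skip
          l gray
          l black
          f gray
            f→p: p black — skip
          f black
        d black
        h gray
          h→i: i black — skip
          o gray
            o→j: j black — skip
          o black
          h→j: j black — skip
          h→k: k is gray → back edge
First back edge: h → k.

h→k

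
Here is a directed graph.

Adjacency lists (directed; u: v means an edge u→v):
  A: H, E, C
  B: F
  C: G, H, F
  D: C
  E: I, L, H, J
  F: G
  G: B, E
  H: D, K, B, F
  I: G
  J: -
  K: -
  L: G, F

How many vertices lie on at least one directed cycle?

9

A vertex is on a directed cycle iff it belongs to a strongly connected component of size ≥ 2 (or has a self-loop).
The vertices on cycles are {B, C, D, E, F, G, H, I, L} — 9 in total.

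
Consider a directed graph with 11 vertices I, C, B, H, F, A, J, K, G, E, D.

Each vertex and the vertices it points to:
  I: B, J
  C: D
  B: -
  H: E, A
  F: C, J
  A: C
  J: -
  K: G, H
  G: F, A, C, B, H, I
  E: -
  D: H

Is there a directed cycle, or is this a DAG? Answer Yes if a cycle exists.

Yes

DFS with white/gray/black marking, starting from D:
D gray
  H gray
    E gray
    E black
    A gray
      C gray
        C→D: D is gray → back edge
Back edge found, so a cycle exists: D → H → A → C → D.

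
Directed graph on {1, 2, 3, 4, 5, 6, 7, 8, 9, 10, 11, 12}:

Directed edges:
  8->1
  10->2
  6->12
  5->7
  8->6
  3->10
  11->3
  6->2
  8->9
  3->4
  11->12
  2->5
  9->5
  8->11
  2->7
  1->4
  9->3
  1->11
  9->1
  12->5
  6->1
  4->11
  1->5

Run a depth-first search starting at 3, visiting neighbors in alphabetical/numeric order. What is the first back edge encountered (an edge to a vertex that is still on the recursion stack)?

11→3

DFS from 3 (visiting neighbors in alphabetical/numeric order); mark gray on enter, black on exit:
3 gray
  4 gray
    11 gray
      11→3: 3 is gray → back edge
First back edge: 11 → 3.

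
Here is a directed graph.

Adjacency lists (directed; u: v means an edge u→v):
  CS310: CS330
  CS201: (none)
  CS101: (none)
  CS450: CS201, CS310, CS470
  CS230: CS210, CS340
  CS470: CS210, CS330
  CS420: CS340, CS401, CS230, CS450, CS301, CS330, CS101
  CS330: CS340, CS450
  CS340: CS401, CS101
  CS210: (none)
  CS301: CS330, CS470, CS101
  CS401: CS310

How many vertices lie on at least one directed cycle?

6

A vertex is on a directed cycle iff it belongs to a strongly connected component of size ≥ 2 (or has a self-loop).
The vertices on cycles are {CS310, CS330, CS340, CS401, CS450, CS470} — 6 in total.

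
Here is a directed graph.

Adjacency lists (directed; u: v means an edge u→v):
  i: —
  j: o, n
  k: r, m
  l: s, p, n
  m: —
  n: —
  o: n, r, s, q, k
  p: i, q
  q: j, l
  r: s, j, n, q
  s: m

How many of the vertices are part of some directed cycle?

7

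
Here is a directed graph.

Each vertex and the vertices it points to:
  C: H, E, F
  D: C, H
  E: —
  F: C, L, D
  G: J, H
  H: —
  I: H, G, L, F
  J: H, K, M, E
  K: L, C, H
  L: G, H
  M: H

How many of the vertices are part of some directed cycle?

A vertex is on a directed cycle iff it belongs to a strongly connected component of size ≥ 2 (or has a self-loop).
The vertices on cycles are {C, D, F, G, J, K, L} — 7 in total.

7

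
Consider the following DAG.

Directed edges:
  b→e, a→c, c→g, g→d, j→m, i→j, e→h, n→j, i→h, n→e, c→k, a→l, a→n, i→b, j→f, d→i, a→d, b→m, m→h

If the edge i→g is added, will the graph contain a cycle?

Yes

Adding i→g creates a cycle iff g can already reach i.
Path from g: g → d → i.
So g → … → i → g is a cycle.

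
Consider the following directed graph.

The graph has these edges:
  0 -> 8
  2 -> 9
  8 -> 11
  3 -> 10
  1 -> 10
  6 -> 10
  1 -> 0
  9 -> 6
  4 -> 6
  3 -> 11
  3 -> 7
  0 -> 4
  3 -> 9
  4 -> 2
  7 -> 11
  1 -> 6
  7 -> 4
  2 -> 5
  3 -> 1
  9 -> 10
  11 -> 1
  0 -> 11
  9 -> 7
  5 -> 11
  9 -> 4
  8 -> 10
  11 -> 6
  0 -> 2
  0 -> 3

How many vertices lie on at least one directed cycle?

A vertex is on a directed cycle iff it belongs to a strongly connected component of size ≥ 2 (or has a self-loop).
The vertices on cycles are {0, 1, 2, 3, 4, 5, 7, 8, 9, 11} — 10 in total.

10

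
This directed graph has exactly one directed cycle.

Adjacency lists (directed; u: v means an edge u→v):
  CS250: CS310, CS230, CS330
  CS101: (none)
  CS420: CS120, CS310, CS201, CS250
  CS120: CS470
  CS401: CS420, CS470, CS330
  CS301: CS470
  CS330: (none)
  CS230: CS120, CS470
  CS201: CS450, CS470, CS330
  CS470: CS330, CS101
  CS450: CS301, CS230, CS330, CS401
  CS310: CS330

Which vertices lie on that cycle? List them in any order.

CS201, CS401, CS420, CS450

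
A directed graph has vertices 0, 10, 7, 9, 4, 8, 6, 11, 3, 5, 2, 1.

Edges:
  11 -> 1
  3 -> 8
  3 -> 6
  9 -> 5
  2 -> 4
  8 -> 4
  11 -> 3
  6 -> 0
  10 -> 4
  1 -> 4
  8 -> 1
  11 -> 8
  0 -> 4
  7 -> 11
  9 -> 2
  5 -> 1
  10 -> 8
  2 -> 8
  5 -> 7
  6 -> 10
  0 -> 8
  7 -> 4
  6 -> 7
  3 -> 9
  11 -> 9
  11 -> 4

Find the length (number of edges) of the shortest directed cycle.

For each vertex v, BFS finds the shortest path from v back to v.
The shortest such closed walk is 3 → 6 → 7 → 11 → 3, length 4.

4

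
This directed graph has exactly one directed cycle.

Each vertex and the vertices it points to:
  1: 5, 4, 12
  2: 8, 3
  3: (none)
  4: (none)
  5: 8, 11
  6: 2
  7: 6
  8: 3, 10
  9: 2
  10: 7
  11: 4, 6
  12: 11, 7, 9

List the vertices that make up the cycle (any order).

2, 6, 7, 8, 10

DFS with gray/black marking from 2:
2 gray
  8 gray
    3 gray
    3 black
    10 gray
      7 gray
        6 gray
          6→2: 2 is gray → back edge
Back edge closes the cycle 2 → 8 → 10 → 7 → 6 → 2; its vertices are {2, 6, 7, 8, 10}.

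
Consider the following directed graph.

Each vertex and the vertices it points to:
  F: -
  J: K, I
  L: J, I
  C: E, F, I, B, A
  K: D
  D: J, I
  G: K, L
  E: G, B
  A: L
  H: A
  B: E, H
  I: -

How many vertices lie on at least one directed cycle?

A vertex is on a directed cycle iff it belongs to a strongly connected component of size ≥ 2 (or has a self-loop).
The vertices on cycles are {B, D, E, J, K} — 5 in total.

5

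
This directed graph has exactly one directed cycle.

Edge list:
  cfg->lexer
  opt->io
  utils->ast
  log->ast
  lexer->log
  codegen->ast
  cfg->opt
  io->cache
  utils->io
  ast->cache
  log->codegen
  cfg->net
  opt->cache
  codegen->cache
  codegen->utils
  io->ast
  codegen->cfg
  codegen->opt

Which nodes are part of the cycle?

DFS with gray/black marking from log:
log gray
  ast gray
    cache gray
    cache black
  ast black
  codegen gray
    codegen→cache: cache black — skip
    opt gray
      opt→cache: cache black — skip
      io gray
        io→ast: ast black — skip
        io→cache: cache black — skip
      io black
    opt black
    utils gray
      utils→io: io black — skip
      utils→ast: ast black — skip
    utils black
    codegen→ast: ast black — skip
    cfg gray
      cfg→opt: opt black — skip
      net gray
      net black
      lexer gray
        lexer→log: log is gray → back edge
Back edge closes the cycle log → codegen → cfg → lexer → log; its vertices are {cfg, log, lexer, codegen}.

cfg, log, lexer, codegen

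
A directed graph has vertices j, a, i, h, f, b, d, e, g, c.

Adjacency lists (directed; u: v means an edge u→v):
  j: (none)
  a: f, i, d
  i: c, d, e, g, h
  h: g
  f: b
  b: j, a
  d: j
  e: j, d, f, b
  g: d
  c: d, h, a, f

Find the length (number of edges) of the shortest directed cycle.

For each vertex v, BFS finds the shortest path from v back to v.
The shortest such closed walk is i → c → a → i, length 3.

3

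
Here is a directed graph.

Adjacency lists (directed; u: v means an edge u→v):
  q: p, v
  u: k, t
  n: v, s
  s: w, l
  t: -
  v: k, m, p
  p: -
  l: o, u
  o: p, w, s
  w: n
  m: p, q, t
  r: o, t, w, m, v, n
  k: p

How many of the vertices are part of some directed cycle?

A vertex is on a directed cycle iff it belongs to a strongly connected component of size ≥ 2 (or has a self-loop).
The vertices on cycles are {l, m, n, o, q, s, v, w} — 8 in total.

8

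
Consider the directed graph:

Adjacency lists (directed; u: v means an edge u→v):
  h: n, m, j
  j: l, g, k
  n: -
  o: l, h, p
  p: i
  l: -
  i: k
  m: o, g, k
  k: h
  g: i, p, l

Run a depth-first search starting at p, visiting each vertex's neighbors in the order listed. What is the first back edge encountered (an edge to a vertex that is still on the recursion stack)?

DFS from p (visiting each vertex's neighbors in the order listed); mark gray on enter, black on exit:
p gray
  i gray
    k gray
      h gray
        n gray
        n black
        m gray
          o gray
            l gray
            l black
            o→h: h is gray → back edge
First back edge: o → h.

o->h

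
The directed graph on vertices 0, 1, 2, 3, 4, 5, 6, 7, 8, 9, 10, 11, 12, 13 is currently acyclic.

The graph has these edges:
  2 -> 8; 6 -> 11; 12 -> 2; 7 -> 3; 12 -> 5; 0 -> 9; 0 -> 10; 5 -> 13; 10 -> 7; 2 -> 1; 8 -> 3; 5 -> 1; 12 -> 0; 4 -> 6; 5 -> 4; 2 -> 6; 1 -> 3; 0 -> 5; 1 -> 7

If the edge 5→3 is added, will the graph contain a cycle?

No

Adding 5→3 creates a cycle iff 3 can already reach 5.
Explore from 3: no path reaches 5. The graph stays acyclic.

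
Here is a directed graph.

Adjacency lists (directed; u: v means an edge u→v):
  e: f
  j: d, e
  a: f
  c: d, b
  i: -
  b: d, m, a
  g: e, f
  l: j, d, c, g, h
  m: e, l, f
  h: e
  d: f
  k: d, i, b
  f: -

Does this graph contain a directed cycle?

DFS with white/gray/black marking, starting from f:
f gray
f black
e gray
  e→f: f black — skip
e black
j gray
  d gray
    d→f: f black — skip
  d black
  j→e: e black — skip
j black
a gray
  a→f: f black — skip
a black
c gray
  c→d: d black — skip
  b gray
    b→d: d black — skip
    m gray
      m→e: e black — skip
      l gray
        l→j: j black — skip
        l→d: d black — skip
        l→c: c is gray → back edge
Back edge found, so a cycle exists: c → b → m → l → c.

Yes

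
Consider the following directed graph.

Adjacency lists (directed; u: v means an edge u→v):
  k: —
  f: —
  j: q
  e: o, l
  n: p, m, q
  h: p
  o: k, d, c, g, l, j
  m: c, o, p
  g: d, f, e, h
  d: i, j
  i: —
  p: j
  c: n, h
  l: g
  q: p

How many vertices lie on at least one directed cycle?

10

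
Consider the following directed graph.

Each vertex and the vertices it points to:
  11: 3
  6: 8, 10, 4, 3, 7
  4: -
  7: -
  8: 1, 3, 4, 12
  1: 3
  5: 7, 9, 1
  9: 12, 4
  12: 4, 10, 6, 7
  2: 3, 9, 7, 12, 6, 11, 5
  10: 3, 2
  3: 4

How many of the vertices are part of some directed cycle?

7

A vertex is on a directed cycle iff it belongs to a strongly connected component of size ≥ 2 (or has a self-loop).
The vertices on cycles are {2, 5, 6, 8, 9, 10, 12} — 7 in total.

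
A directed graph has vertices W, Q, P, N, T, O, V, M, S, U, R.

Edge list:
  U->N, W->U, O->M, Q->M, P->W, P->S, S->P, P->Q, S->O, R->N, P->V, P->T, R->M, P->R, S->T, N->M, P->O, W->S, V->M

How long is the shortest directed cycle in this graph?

2

For each vertex v, BFS finds the shortest path from v back to v.
The shortest such closed walk is S → P → S, length 2.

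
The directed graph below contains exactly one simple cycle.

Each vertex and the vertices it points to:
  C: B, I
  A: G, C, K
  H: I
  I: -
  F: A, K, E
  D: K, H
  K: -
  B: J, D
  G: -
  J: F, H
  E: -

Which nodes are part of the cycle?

A, B, C, F, J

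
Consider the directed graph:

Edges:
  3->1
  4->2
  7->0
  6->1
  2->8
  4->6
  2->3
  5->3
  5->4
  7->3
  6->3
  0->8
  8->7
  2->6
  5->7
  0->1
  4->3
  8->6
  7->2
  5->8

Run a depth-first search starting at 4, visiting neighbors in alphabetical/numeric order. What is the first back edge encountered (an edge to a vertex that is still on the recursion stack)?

DFS from 4 (visiting neighbors in alphabetical/numeric order); mark gray on enter, black on exit:
4 gray
  2 gray
    3 gray
      1 gray
      1 black
    3 black
    6 gray
      6→1: 1 black — skip
      6→3: 3 black — skip
    6 black
    8 gray
      8→6: 6 black — skip
      7 gray
        0 gray
          0→1: 1 black — skip
          0→8: 8 is gray → back edge
First back edge: 0 → 8.

0→8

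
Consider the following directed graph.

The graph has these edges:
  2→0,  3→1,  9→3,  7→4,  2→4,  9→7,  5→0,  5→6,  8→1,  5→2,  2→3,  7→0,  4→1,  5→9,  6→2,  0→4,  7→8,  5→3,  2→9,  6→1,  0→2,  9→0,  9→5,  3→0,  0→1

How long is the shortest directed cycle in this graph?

2

For each vertex v, BFS finds the shortest path from v back to v.
The shortest such closed walk is 9 → 5 → 9, length 2.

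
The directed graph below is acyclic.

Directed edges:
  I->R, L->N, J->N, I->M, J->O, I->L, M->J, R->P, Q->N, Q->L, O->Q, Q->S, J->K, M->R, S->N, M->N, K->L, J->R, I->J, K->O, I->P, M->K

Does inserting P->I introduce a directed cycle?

Yes

Adding P→I creates a cycle iff I can already reach P.
Path from I: I → P.
So I → … → P → I is a cycle.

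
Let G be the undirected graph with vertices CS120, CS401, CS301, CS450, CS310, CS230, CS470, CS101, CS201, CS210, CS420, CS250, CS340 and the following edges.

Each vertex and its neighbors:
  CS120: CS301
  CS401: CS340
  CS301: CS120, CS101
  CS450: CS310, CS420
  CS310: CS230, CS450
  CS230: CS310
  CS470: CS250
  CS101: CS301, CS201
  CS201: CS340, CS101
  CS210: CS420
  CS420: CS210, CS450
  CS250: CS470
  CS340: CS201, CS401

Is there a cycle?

No

DFS, tracking each vertex's parent; an edge to a visited non-parent vertex closes a cycle.
Start from CS401:
visit CS401 (parent –)
  visit CS340 (parent CS401)
    visit CS201 (parent CS340)
      CS201–CS340: parent, skip
      visit CS101 (parent CS201)
        visit CS301 (parent CS101)
          visit CS120 (parent CS301)
            CS120–CS301: parent, skip
          CS301–CS101: parent, skip
        CS101–CS201: parent, skip
    CS340–CS401: parent, skip
visit CS450 (parent –)
  visit CS310 (parent CS450)
    visit CS230 (parent CS310)
      CS230–CS310: parent, skip
    CS310–CS450: parent, skip
  visit CS420 (parent CS450)
    visit CS210 (parent CS420)
      CS210–CS420: parent, skip
    CS420–CS450: parent, skip
visit CS470 (parent –)
  visit CS250 (parent CS470)
    CS250–CS470: parent, skip
No non-parent visited neighbor found — the graph is a forest.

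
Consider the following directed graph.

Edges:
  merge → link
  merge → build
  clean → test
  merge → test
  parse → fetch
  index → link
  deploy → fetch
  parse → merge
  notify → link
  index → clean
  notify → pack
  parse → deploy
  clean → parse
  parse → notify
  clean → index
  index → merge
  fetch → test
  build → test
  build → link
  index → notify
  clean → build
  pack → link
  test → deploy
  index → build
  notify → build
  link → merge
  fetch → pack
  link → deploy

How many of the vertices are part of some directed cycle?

9

A vertex is on a directed cycle iff it belongs to a strongly connected component of size ≥ 2 (or has a self-loop).
The vertices on cycles are {link, pack, test, build, clean, fetch, index, merge, deploy} — 9 in total.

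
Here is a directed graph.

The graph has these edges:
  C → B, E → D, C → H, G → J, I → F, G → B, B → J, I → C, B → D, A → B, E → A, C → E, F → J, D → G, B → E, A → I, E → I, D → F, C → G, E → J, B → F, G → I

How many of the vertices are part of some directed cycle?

7

A vertex is on a directed cycle iff it belongs to a strongly connected component of size ≥ 2 (or has a self-loop).
The vertices on cycles are {A, B, C, D, E, G, I} — 7 in total.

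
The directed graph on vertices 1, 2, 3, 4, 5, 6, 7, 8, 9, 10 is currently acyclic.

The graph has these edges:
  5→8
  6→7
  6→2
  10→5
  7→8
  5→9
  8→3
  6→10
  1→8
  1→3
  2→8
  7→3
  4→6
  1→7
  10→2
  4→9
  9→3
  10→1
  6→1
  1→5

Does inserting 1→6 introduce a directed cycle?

Adding 1→6 creates a cycle iff 6 can already reach 1.
Path from 6: 6 → 1.
So 6 → … → 1 → 6 is a cycle.

Yes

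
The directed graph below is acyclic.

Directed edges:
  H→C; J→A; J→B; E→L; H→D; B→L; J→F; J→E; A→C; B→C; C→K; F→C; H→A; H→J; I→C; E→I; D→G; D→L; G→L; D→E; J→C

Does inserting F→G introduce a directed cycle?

Adding F→G creates a cycle iff G can already reach F.
Explore from G: no path reaches F. The graph stays acyclic.

No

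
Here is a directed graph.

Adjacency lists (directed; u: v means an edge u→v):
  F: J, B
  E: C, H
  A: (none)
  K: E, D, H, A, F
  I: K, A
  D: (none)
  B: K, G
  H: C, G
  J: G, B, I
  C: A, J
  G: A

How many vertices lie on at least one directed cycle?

8

A vertex is on a directed cycle iff it belongs to a strongly connected component of size ≥ 2 (or has a self-loop).
The vertices on cycles are {B, C, E, F, H, I, J, K} — 8 in total.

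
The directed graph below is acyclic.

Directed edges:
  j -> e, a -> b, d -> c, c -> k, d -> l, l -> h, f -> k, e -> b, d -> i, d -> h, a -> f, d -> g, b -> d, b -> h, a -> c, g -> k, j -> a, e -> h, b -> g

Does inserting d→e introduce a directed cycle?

Adding d→e creates a cycle iff e can already reach d.
Path from e: e → b → d.
So e → … → d → e is a cycle.

Yes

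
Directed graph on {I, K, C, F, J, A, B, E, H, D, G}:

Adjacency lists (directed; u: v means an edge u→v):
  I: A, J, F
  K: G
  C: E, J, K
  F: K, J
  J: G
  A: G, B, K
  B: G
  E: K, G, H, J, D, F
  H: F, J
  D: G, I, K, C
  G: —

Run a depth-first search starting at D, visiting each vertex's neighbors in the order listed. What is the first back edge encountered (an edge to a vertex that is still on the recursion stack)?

DFS from D (visiting each vertex's neighbors in the order listed); mark gray on enter, black on exit:
D gray
  G gray
  G black
  I gray
    A gray
      A→G: G black — skip
      B gray
        B→G: G black — skip
      B black
      K gray
        K→G: G black — skip
      K black
    A black
    J gray
      J→G: G black — skip
    J black
    F gray
      F→K: K black — skip
      F→J: J black — skip
    F black
  I black
  D→K: K black — skip
  C gray
    E gray
      E→K: K black — skip
      E→G: G black — skip
      H gray
        H→F: F black — skip
        H→J: J black — skip
      H black
      E→J: J black — skip
      E→D: D is gray → back edge
First back edge: E → D.

E->D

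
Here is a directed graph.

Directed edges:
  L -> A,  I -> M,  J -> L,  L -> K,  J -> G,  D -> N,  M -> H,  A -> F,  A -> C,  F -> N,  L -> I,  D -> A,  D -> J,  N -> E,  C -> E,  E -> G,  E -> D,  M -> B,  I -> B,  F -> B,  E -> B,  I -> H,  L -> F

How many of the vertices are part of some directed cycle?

A vertex is on a directed cycle iff it belongs to a strongly connected component of size ≥ 2 (or has a self-loop).
The vertices on cycles are {A, C, D, E, F, J, L, N} — 8 in total.

8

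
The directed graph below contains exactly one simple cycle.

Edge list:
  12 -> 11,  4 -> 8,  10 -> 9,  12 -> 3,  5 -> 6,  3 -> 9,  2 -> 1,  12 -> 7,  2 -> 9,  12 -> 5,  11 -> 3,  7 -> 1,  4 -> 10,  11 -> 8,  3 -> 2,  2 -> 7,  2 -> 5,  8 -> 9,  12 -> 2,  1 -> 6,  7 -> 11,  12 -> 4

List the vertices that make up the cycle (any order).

2, 3, 7, 11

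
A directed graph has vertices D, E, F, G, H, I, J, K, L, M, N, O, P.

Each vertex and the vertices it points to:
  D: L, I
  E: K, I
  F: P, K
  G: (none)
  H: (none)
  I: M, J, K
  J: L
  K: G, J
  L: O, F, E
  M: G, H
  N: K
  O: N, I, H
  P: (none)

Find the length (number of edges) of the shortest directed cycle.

For each vertex v, BFS finds the shortest path from v back to v.
The shortest such closed walk is I → J → L → O → I, length 4.

4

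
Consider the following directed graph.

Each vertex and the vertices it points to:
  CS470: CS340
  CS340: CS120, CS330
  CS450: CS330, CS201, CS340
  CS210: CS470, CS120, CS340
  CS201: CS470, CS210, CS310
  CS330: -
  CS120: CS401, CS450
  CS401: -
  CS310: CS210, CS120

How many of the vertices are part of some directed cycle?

A vertex is on a directed cycle iff it belongs to a strongly connected component of size ≥ 2 (or has a self-loop).
The vertices on cycles are {CS120, CS201, CS210, CS310, CS340, CS450, CS470} — 7 in total.

7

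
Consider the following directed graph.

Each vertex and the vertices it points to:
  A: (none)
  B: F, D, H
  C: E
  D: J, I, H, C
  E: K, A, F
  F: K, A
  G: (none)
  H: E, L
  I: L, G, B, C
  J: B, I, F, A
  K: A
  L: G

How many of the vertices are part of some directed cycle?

4

A vertex is on a directed cycle iff it belongs to a strongly connected component of size ≥ 2 (or has a self-loop).
The vertices on cycles are {B, D, I, J} — 4 in total.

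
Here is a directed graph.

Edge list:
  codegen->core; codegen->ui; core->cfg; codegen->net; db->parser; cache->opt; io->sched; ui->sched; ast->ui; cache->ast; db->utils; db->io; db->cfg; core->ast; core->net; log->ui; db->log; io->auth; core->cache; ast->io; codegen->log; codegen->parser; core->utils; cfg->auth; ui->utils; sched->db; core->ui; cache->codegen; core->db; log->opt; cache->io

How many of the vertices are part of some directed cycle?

8

A vertex is on a directed cycle iff it belongs to a strongly connected component of size ≥ 2 (or has a self-loop).
The vertices on cycles are {db, io, ui, log, core, cache, sched, codegen} — 8 in total.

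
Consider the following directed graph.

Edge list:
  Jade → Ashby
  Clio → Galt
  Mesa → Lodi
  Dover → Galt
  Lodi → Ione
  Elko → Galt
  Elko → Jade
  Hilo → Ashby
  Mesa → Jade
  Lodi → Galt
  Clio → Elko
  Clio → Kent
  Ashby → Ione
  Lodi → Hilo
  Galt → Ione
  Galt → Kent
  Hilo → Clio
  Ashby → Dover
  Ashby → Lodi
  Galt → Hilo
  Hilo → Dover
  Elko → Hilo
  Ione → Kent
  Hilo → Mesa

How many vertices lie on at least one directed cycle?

A vertex is on a directed cycle iff it belongs to a strongly connected component of size ≥ 2 (or has a self-loop).
The vertices on cycles are {Clio, Elko, Galt, Hilo, Jade, Lodi, Mesa, Ashby, Dover} — 9 in total.

9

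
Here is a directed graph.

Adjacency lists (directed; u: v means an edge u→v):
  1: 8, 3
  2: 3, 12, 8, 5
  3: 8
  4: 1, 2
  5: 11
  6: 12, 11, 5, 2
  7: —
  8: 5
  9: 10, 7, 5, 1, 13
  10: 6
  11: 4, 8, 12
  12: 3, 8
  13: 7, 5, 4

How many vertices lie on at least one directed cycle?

8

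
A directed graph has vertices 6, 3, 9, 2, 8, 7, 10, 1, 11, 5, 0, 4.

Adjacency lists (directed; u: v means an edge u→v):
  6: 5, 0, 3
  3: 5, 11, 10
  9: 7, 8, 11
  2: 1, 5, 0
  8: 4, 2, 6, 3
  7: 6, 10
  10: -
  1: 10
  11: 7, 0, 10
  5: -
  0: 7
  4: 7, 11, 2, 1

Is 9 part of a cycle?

No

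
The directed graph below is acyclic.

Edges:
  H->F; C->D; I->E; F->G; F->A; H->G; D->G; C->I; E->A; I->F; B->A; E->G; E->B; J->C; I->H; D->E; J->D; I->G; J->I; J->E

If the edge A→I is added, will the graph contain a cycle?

Yes

Adding A→I creates a cycle iff I can already reach A.
Path from I: I → F → A.
So I → … → A → I is a cycle.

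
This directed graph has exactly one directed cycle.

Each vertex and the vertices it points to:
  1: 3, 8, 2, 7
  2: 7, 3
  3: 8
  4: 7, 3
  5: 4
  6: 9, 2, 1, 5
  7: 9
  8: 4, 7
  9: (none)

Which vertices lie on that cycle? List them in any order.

3, 4, 8

DFS with gray/black marking from 8:
8 gray
  4 gray
    7 gray
      9 gray
      9 black
    7 black
    3 gray
      3→8: 8 is gray → back edge
Back edge closes the cycle 8 → 4 → 3 → 8; its vertices are {3, 4, 8}.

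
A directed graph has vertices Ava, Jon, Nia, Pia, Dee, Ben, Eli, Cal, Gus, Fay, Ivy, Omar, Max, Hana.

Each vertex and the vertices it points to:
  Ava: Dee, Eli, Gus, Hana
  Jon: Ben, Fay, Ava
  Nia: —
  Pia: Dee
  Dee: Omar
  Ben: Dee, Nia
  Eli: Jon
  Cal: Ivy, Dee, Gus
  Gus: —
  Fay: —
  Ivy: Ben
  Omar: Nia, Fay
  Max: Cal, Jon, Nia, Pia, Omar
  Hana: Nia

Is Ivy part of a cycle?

No

Ivy lies on a cycle iff there is a path from Ivy back to itself.
Exploring from Ivy, it never reaches itself; equivalently, its strongly connected component is a singleton.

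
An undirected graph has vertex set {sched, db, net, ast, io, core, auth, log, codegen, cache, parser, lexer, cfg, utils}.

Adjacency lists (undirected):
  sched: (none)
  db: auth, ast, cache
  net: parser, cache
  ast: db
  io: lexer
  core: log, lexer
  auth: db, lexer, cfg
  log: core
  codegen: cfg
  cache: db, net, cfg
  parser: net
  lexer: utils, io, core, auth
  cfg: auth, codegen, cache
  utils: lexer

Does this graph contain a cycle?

Yes

DFS, tracking each vertex's parent; an edge to a visited non-parent vertex closes a cycle.
Start from lexer:
visit lexer (parent –)
  visit utils (parent lexer)
    utils–lexer: parent, skip
  visit io (parent lexer)
    io–lexer: parent, skip
  visit core (parent lexer)
    visit log (parent core)
      log–core: parent, skip
    core–lexer: parent, skip
  visit auth (parent lexer)
    visit db (parent auth)
      db–auth: parent, skip
      visit ast (parent db)
        ast–db: parent, skip
      visit cache (parent db)
        cache–db: parent, skip
        visit net (parent cache)
          visit parser (parent net)
            parser–net: parent, skip
          net–cache: parent, skip
        visit cfg (parent cache)
          cfg–auth: auth visited and ≠ parent → cycle
Cycle: auth – db – cache – cfg – auth.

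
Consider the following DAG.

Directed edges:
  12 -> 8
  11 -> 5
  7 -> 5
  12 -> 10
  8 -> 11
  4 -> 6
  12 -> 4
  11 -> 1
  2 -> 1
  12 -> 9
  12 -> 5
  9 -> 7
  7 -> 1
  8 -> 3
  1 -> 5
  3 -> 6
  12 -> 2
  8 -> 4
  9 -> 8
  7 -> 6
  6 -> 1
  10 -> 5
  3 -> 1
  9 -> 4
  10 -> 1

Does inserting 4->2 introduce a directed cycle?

No

Adding 4→2 creates a cycle iff 2 can already reach 4.
Explore from 2: no path reaches 4. The graph stays acyclic.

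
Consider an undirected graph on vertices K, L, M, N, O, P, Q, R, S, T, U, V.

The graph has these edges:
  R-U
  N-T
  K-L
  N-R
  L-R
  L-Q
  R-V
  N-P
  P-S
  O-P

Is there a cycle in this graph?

DFS, tracking each vertex's parent; an edge to a visited non-parent vertex closes a cycle.
Start from U:
visit U (parent –)
  visit R (parent U)
    visit N (parent R)
      N–R: parent, skip
      visit P (parent N)
        P–N: parent, skip
        visit S (parent P)
          S–P: parent, skip
        visit O (parent P)
          O–P: parent, skip
      visit T (parent N)
        T–N: parent, skip
    visit L (parent R)
      visit Q (parent L)
        Q–L: parent, skip
      L–R: parent, skip
      visit K (parent L)
        K–L: parent, skip
    R–U: parent, skip
    visit V (parent R)
      V–R: parent, skip
visit M (parent –)
No non-parent visited neighbor found — the graph is a forest.

No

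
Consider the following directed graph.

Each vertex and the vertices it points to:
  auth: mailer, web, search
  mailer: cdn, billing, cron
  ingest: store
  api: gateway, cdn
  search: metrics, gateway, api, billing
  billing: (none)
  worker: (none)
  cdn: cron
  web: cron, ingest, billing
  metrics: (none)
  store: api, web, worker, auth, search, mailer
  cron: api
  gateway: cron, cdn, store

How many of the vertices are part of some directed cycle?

A vertex is on a directed cycle iff it belongs to a strongly connected component of size ≥ 2 (or has a self-loop).
The vertices on cycles are {api, cdn, web, auth, cron, store, ingest, mailer, search, gateway} — 10 in total.

10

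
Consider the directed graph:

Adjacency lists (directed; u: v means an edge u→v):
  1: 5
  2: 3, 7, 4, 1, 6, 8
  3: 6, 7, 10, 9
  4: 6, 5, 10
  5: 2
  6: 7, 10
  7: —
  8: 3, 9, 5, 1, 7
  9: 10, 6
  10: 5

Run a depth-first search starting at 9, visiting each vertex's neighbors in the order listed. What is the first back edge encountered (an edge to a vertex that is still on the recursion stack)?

DFS from 9 (visiting each vertex's neighbors in the order listed); mark gray on enter, black on exit:
9 gray
  10 gray
    5 gray
      2 gray
        3 gray
          6 gray
            7 gray
            7 black
            6→10: 10 is gray → back edge
First back edge: 6 → 10.

6→10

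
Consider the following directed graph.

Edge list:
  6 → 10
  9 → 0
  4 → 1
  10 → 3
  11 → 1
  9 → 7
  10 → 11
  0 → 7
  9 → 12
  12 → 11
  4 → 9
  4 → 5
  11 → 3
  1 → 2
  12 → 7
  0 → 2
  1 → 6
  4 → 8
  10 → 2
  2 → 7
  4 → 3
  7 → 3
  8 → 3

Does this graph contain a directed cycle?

Yes

DFS with white/gray/black marking, starting from 2:
2 gray
  7 gray
    3 gray
    3 black
  7 black
2 black
0 gray
  0→7: 7 black — skip
  0→2: 2 black — skip
0 black
1 gray
  1→2: 2 black — skip
  6 gray
    10 gray
      10→3: 3 black — skip
      11 gray
        11→3: 3 black — skip
        11→1: 1 is gray → back edge
Back edge found, so a cycle exists: 1 → 6 → 10 → 11 → 1.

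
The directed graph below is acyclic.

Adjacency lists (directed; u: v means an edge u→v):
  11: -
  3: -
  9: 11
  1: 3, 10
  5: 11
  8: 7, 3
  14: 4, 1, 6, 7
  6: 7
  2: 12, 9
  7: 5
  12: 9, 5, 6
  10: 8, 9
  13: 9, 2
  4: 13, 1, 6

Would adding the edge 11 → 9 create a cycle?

Adding 11→9 creates a cycle iff 9 can already reach 11.
Path from 9: 9 → 11.
So 9 → … → 11 → 9 is a cycle.

Yes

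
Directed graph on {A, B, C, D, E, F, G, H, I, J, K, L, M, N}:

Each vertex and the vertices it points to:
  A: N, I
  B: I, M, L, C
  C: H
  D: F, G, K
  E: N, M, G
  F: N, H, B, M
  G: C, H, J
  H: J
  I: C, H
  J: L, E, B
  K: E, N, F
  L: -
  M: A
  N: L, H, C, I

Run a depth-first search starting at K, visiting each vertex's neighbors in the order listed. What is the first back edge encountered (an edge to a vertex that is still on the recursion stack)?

J→E

DFS from K (visiting each vertex's neighbors in the order listed); mark gray on enter, black on exit:
K gray
  E gray
    N gray
      L gray
      L black
      H gray
        J gray
          J→L: L black — skip
          J→E: E is gray → back edge
First back edge: J → E.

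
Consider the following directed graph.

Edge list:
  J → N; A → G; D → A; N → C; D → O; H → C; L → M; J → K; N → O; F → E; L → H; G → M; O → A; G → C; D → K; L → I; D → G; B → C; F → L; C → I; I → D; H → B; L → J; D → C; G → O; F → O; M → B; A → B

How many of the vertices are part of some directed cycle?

A vertex is on a directed cycle iff it belongs to a strongly connected component of size ≥ 2 (or has a self-loop).
The vertices on cycles are {A, B, C, D, G, I, M, O} — 8 in total.

8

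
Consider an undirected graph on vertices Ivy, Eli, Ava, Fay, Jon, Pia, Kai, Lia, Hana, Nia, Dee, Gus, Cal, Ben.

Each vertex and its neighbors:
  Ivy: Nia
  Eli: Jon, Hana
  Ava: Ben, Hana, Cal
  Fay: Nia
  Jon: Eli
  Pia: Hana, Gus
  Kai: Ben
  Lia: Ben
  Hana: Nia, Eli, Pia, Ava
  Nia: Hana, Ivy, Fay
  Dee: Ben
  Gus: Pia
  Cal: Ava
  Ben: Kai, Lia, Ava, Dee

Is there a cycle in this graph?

No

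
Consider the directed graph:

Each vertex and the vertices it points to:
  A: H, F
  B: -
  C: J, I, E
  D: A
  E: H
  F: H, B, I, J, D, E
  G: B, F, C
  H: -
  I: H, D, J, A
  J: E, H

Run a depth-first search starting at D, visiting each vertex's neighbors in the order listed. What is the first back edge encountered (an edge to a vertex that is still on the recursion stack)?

DFS from D (visiting each vertex's neighbors in the order listed); mark gray on enter, black on exit:
D gray
  A gray
    H gray
    H black
    F gray
      F→H: H black — skip
      B gray
      B black
      I gray
        I→H: H black — skip
        I→D: D is gray → back edge
First back edge: I → D.

I→D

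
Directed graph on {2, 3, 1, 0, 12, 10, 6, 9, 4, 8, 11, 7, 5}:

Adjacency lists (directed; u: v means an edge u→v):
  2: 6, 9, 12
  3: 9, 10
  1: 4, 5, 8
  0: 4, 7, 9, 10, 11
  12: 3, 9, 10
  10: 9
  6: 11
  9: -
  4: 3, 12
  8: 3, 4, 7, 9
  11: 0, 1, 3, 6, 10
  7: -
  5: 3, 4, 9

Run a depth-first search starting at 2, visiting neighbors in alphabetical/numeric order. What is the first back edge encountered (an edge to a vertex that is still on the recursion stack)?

0->11

DFS from 2 (visiting neighbors in alphabetical/numeric order); mark gray on enter, black on exit:
2 gray
  6 gray
    11 gray
      0 gray
        4 gray
          3 gray
            9 gray
            9 black
            10 gray
              10→9: 9 black — skip
            10 black
          3 black
          12 gray
            12→3: 3 black — skip
            12→9: 9 black — skip
            12→10: 10 black — skip
          12 black
        4 black
        7 gray
        7 black
        0→9: 9 black — skip
        0→10: 10 black — skip
        0→11: 11 is gray → back edge
First back edge: 0 → 11.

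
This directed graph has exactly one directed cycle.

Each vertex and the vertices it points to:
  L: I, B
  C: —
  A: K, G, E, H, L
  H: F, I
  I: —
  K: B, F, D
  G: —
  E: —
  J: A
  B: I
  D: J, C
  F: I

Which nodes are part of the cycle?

A, D, J, K

DFS with gray/black marking from A:
A gray
  K gray
    B gray
      I gray
      I black
    B black
    F gray
      F→I: I black — skip
    F black
    D gray
      J gray
        J→A: A is gray → back edge
Back edge closes the cycle A → K → D → J → A; its vertices are {A, D, J, K}.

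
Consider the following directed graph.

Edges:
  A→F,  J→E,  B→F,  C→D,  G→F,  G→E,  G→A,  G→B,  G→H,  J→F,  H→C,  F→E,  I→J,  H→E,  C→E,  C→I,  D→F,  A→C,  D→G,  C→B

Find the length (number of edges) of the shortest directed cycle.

4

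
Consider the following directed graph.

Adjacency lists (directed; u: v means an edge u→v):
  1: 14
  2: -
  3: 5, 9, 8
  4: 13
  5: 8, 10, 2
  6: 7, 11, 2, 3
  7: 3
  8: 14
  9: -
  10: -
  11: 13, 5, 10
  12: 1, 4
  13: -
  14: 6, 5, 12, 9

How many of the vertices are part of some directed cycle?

A vertex is on a directed cycle iff it belongs to a strongly connected component of size ≥ 2 (or has a self-loop).
The vertices on cycles are {1, 3, 5, 6, 7, 8, 11, 12, 14} — 9 in total.

9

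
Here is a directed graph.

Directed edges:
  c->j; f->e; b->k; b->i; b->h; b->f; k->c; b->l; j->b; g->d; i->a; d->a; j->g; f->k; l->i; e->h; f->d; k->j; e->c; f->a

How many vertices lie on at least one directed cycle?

A vertex is on a directed cycle iff it belongs to a strongly connected component of size ≥ 2 (or has a self-loop).
The vertices on cycles are {b, c, e, f, j, k} — 6 in total.

6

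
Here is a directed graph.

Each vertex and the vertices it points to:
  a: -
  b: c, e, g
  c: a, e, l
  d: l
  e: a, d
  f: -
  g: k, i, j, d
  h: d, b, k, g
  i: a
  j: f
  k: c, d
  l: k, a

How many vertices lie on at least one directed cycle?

5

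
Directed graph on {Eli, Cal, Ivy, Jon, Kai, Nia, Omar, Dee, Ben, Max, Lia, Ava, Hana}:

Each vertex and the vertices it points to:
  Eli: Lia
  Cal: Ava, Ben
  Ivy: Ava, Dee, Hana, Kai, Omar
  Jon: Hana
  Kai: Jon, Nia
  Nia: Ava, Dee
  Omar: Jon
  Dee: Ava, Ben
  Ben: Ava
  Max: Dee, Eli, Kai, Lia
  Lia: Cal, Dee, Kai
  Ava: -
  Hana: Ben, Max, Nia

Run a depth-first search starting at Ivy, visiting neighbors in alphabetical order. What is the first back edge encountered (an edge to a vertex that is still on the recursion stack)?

Jon→Hana

DFS from Ivy (visiting neighbors in alphabetical order); mark gray on enter, black on exit:
Ivy gray
  Ava gray
  Ava black
  Dee gray
    Dee→Ava: Ava black — skip
    Ben gray
      Ben→Ava: Ava black — skip
    Ben black
  Dee black
  Hana gray
    Hana→Ben: Ben black — skip
    Max gray
      Max→Dee: Dee black — skip
      Eli gray
        Lia gray
          Cal gray
            Cal→Ava: Ava black — skip
            Cal→Ben: Ben black — skip
          Cal black
          Lia→Dee: Dee black — skip
          Kai gray
            Jon gray
              Jon→Hana: Hana is gray → back edge
First back edge: Jon → Hana.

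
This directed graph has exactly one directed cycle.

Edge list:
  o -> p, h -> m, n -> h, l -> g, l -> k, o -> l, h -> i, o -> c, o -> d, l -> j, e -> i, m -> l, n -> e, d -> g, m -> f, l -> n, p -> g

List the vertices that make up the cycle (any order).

h, l, m, n

DFS with gray/black marking from l:
l gray
  g gray
  g black
  k gray
  k black
  j gray
  j black
  n gray
    e gray
      i gray
      i black
    e black
    h gray
      m gray
        f gray
        f black
        m→l: l is gray → back edge
Back edge closes the cycle l → n → h → m → l; its vertices are {h, l, m, n}.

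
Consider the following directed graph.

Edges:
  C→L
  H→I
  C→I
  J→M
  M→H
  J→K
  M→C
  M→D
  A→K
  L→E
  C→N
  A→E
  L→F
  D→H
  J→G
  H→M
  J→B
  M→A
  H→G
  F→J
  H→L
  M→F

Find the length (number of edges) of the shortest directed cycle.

For each vertex v, BFS finds the shortest path from v back to v.
The shortest such closed walk is M → H → M, length 2.

2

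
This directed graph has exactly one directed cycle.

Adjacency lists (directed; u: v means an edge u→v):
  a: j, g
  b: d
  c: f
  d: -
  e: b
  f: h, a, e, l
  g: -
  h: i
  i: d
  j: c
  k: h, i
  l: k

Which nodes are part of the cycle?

a, c, f, j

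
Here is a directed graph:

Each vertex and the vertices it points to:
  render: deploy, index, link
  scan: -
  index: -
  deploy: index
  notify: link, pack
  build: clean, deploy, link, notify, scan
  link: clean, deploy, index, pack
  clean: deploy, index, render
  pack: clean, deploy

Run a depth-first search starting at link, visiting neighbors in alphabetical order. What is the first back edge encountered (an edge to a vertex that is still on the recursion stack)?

render→link

DFS from link (visiting neighbors in alphabetical order); mark gray on enter, black on exit:
link gray
  clean gray
    deploy gray
      index gray
      index black
    deploy black
    clean→index: index black — skip
    render gray
      render→deploy: deploy black — skip
      render→index: index black — skip
      render→link: link is gray → back edge
First back edge: render → link.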